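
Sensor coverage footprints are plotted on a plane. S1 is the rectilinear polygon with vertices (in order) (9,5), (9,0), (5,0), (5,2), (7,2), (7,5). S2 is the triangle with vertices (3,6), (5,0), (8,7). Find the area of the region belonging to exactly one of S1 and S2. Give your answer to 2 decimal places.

28.24

|S1| = 14, |S2| = 16, |S1∩S2| = 0.881.
|S1 △ S2| = |S1| + |S2| − 2·|S1∩S2| = 14 + 16 − 1.7619 = 28.24.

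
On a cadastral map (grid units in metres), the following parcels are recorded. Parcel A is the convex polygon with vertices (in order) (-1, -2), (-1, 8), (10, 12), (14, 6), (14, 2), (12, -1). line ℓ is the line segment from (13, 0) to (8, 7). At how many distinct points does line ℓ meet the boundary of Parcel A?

1

The segment meets the boundary at (12.828,0.241).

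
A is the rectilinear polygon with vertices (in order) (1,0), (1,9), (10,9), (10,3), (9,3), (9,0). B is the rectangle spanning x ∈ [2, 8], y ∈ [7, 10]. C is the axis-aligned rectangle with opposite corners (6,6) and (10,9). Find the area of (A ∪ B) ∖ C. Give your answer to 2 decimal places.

|A ∪ B| = 84.
|(A ∪ B) ∩ C| = 12.
|(A ∪ B) ∖ C| = 84 − 12 = 72.00.

72.00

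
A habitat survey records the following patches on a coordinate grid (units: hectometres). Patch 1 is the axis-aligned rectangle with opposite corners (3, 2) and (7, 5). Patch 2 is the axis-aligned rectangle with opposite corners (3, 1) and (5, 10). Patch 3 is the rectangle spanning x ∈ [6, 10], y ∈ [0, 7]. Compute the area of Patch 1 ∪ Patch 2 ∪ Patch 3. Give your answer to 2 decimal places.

49.00

By inclusion–exclusion:
Individual areas: |Patch 1| = 12, |Patch 2| = 18, |Patch 3| = 28.
|Patch 1∩Patch 2|: x∈[3,5], y∈[2,5] → 2·3 = 6.
|Patch 1∩Patch 3|: x∈[6,7], y∈[2,5] → 1·3 = 3.
|Patch 2∩Patch 3| = 0 (no overlap).
|Patch 1∩Patch 2∩Patch 3| = 0.
|Patch 1 ∪ Patch 2 ∪ Patch 3| = 58 − 9 + 0 = 49.00.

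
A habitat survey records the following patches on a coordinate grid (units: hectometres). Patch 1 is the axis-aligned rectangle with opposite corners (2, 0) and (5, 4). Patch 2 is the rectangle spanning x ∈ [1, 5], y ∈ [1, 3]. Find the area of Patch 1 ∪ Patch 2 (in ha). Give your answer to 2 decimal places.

By inclusion–exclusion:
Individual areas: |Patch 1| = 12, |Patch 2| = 8.
|Patch 1∩Patch 2|: x∈[2,5], y∈[1,3] → 3·2 = 6.
|Patch 1 ∪ Patch 2| = 20 − 6 = 14.00.

14.00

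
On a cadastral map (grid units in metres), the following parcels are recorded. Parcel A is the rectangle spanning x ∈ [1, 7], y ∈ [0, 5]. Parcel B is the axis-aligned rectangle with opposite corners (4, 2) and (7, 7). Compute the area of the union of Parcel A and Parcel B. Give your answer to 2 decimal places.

36.00

By inclusion–exclusion:
Individual areas: |Parcel A| = 30, |Parcel B| = 15.
|Parcel A∩Parcel B|: x∈[4,7], y∈[2,5] → 3·3 = 9.
|Parcel A ∪ Parcel B| = 45 − 9 = 36.00.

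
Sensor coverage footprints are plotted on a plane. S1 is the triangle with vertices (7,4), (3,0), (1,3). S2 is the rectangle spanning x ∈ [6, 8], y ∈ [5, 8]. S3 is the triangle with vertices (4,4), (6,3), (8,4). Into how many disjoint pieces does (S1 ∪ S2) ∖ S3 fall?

(S1 ∪ S2) ∖ S3 splits into 2 disjoint pieces (area 9.0625, area 6).

2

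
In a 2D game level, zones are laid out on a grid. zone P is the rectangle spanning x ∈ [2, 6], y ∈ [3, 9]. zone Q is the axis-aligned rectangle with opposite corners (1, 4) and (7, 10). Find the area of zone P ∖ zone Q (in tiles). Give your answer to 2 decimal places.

4.00

|zone P∩zone Q|: x∈[2,6], y∈[4,9] → 4·5 = 20.
|zone P| = 24.
|zone P ∖ zone Q| = |zone P| − |zone P∩zone Q| = 24 − 20 = 4.00.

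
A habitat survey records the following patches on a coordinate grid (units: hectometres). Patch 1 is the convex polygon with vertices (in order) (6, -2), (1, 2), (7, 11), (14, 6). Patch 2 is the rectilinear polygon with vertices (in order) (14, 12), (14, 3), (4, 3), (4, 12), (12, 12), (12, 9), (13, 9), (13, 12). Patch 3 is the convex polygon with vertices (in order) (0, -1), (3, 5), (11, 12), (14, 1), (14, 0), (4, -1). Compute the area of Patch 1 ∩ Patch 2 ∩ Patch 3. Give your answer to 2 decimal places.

43.04

The intersection is the polygon with vertices (12.306,7.21), (12.929,4.929), (11,3), (4,3), (4,5.875), (8.573,9.876).
By the shoelace formula its area is 43.04.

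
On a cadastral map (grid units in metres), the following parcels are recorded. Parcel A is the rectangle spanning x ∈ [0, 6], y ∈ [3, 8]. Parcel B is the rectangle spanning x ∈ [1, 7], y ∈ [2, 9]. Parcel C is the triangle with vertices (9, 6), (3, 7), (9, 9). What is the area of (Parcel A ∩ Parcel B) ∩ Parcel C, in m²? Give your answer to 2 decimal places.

2.25

The region (Parcel A ∩ Parcel B) ∩ Parcel C is the polygon with vertices (6,6.5), (3,7), (6,8).
By the shoelace formula its area is 2.25.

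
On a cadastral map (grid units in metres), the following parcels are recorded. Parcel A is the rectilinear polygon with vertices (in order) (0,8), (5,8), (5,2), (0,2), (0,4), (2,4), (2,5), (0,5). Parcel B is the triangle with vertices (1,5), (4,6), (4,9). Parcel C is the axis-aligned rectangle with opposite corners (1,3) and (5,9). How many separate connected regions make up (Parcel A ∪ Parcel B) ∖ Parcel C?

2

(Parcel A ∪ Parcel B) ∖ Parcel C splits into 2 disjoint pieces (area 6, area 3).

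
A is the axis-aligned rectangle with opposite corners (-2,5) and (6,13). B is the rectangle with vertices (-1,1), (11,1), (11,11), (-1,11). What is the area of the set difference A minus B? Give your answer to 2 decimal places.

22.00

|A∩B|: x∈[-1,6], y∈[5,11] → 7·6 = 42.
|A| = 64.
|A ∖ B| = |A| − |A∩B| = 64 − 42 = 22.00.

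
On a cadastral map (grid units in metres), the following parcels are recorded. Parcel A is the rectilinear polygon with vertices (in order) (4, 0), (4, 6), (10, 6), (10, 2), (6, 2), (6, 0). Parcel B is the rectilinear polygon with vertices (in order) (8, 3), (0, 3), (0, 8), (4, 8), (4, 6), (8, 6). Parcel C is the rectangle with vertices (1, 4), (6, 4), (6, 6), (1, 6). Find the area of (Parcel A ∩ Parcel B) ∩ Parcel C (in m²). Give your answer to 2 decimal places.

4.00

The region (Parcel A ∩ Parcel B) ∩ Parcel C is the polygon with vertices (6,6), (6,4), (4,4), (4,6).
By the shoelace formula its area is 4.00.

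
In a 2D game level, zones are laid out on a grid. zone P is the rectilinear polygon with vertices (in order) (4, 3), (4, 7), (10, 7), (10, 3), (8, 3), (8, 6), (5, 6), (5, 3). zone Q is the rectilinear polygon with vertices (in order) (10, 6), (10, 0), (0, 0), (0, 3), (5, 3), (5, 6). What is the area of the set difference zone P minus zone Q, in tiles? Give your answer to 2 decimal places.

9.00

|zone P| = 15, |zone P∩zone Q| = 6.
|zone P ∖ zone Q| = |zone P| − |zone P∩zone Q| = 15 − 6 = 9.00.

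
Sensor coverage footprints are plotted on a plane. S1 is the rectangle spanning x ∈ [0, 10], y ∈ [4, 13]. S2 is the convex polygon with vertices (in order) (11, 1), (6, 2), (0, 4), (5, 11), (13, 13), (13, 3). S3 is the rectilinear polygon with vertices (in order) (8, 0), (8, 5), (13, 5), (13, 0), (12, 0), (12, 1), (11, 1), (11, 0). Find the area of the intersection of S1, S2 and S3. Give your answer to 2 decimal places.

The intersection is the polygon with vertices (8,4), (8,5), (10,5), (10,4).
By the shoelace formula its area is 2.00.

2.00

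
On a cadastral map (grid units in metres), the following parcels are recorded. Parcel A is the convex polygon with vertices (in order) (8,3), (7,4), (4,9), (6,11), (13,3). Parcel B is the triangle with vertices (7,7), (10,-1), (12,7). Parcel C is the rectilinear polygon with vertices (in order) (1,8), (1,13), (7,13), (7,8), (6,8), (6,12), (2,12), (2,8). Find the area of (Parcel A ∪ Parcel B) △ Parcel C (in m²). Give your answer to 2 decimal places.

47.92

|Parcel A ∪ Parcel B| = 38.7778.
|(Parcel A ∪ Parcel B) ∩ Parcel C| = 2.4286.
|(Parcel A ∪ Parcel B) △ Parcel C| = 38.7778 + 14 − 4.8571 = 47.92.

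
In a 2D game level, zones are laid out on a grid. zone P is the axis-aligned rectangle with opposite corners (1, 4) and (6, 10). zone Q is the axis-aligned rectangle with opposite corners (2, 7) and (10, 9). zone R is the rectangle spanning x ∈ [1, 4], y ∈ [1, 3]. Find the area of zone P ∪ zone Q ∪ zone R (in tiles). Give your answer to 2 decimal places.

By inclusion–exclusion:
Individual areas: |zone P| = 30, |zone Q| = 16, |zone R| = 6.
|zone P∩zone Q|: x∈[2,6], y∈[7,9] → 4·2 = 8.
|zone P∩zone R| = 0 (no overlap).
|zone Q∩zone R| = 0 (no overlap).
|zone P∩zone Q∩zone R| = 0.
|zone P ∪ zone Q ∪ zone R| = 52 − 8 + 0 = 44.00.

44.00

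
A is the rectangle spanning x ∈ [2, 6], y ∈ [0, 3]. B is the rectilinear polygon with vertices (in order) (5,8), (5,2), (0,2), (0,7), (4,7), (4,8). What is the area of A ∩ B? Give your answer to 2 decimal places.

The intersection is the polygon with vertices (2,3), (5,3), (5,2), (2,2).
By the shoelace formula its area is 3.00.

3.00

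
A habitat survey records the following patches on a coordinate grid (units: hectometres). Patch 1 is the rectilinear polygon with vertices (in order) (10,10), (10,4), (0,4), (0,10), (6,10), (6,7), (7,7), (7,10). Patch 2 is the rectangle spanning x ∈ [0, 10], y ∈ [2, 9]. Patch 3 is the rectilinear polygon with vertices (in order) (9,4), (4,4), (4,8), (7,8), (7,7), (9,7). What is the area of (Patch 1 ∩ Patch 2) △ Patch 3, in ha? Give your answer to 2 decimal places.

32.00

|Patch 1 ∩ Patch 2| = 48.
|(Patch 1 ∩ Patch 2) ∩ Patch 3| = 17.
|(Patch 1 ∩ Patch 2) △ Patch 3| = 48 + 18 − 34 = 32.00.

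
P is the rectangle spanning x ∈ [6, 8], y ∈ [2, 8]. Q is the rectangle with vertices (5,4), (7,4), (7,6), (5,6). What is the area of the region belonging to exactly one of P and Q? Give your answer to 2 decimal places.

|P∩Q|: x∈[6,7], y∈[4,6] → 1·2 = 2.
|P △ Q| = |P| + |Q| − 2·|P∩Q| = 12 + 4 − 4 = 12.00.

12.00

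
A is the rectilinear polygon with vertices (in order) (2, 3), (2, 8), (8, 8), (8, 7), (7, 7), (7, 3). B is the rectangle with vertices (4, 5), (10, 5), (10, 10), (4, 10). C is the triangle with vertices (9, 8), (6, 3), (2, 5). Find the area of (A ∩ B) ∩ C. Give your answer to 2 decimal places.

4.86

The region (A ∩ B) ∩ C is the polygon with vertices (8,7), (7,7), (7,5), (4,5), (4,5.857), (8,7.571).
By the shoelace formula its area is 4.86.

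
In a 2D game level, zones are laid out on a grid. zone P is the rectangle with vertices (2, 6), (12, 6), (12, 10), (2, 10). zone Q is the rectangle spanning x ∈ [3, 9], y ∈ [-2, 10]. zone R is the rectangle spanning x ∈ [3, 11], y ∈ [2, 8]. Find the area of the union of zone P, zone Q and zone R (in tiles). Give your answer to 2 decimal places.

By inclusion–exclusion:
Individual areas: |zone P| = 40, |zone Q| = 72, |zone R| = 48.
|zone P∩zone Q|: x∈[3,9], y∈[6,10] → 6·4 = 24.
|zone P∩zone R|: x∈[3,11], y∈[6,8] → 8·2 = 16.
|zone Q∩zone R|: x∈[3,9], y∈[2,8] → 6·6 = 36.
|zone P∩zone Q∩zone R| = 12.
|zone P ∪ zone Q ∪ zone R| = 160 − 76 + 12 = 96.00.

96.00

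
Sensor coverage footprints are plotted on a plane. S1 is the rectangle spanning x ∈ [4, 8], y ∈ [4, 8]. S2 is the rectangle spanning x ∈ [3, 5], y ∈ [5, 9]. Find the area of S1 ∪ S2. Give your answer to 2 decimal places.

By inclusion–exclusion:
Individual areas: |S1| = 16, |S2| = 8.
|S1∩S2|: x∈[4,5], y∈[5,8] → 1·3 = 3.
|S1 ∪ S2| = 24 − 3 = 21.00.

21.00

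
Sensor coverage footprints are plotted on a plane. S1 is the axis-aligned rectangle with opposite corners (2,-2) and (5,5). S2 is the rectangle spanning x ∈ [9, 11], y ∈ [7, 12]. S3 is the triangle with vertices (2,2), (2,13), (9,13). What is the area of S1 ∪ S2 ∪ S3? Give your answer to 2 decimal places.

By inclusion–exclusion:
Individual areas: |S1| = 21, |S2| = 10, |S3| = 38.5.
|S1∩S2| = 0 (no overlap).
|S1∩S3| = 2.8636.
|S2∩S3| = 0.
|S1∩S2∩S3| = 0.
|S1 ∪ S2 ∪ S3| = 69.5 − 2.8636 + 0 = 66.64.

66.64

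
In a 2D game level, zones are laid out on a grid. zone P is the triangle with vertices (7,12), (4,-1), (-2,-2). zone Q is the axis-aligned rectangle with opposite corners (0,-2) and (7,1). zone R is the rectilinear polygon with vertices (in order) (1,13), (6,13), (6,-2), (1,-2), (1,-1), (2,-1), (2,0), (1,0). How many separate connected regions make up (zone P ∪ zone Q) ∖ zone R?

(zone P ∪ zone Q) ∖ zone R splits into 3 disjoint pieces (area 3, area 7.6667, area 1.3889).

3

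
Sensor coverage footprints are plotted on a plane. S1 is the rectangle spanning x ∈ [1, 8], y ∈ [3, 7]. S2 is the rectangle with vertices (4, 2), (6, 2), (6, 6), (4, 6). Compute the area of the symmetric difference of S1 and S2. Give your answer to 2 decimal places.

|S1∩S2|: x∈[4,6], y∈[3,6] → 2·3 = 6.
|S1 △ S2| = |S1| + |S2| − 2·|S1∩S2| = 28 + 8 − 12 = 24.00.

24.00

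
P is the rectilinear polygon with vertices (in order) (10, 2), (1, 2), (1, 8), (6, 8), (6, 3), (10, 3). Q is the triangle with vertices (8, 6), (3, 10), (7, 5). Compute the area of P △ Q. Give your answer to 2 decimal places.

|P| = 34, |Q| = 4.5, |P∩Q| = 1.125.
|P △ Q| = |P| + |Q| − 2·|P∩Q| = 34 + 4.5 − 2.25 = 36.25.

36.25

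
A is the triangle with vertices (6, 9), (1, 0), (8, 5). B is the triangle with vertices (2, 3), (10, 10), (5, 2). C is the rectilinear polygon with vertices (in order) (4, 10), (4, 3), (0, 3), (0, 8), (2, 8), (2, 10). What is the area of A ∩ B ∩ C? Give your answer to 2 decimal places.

The intersection is the polygon with vertices (4,4.75), (4,3), (2.667,3), (3.297,4.135).
By the shoelace formula its area is 1.37.

1.37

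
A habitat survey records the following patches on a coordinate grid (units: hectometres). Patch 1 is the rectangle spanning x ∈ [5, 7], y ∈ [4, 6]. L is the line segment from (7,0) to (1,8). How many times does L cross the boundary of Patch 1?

0

The segment lies entirely outside Patch 1 and never meets its boundary.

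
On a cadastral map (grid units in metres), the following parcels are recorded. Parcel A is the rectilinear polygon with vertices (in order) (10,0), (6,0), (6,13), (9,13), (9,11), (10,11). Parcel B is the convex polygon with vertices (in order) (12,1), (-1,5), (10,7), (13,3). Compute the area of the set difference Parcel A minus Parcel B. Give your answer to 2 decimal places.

|Parcel A| = 50, |Parcel A∩Parcel B| = 17.6224.
|Parcel A ∖ Parcel B| = |Parcel A| − |Parcel A∩Parcel B| = 50 − 17.6224 = 32.38.

32.38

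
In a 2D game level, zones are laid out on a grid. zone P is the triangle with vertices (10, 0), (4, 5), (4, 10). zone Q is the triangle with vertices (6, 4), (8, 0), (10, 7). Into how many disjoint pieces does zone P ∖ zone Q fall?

2

zone P ∖ zone Q splits into 2 disjoint pieces (area 0.9119, area 9.9951).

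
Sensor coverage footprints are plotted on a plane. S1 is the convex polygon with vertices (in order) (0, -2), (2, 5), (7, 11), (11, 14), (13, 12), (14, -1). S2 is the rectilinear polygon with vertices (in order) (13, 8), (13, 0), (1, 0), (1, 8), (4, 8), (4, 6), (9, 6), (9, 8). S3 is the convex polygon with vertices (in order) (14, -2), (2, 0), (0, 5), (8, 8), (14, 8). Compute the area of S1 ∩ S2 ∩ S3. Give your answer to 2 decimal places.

75.99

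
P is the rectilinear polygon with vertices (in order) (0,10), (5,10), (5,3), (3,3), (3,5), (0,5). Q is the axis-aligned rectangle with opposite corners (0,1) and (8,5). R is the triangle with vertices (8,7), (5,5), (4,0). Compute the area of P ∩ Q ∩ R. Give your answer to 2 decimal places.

0.40

The intersection is the polygon with vertices (4.6,3), (5,5), (5,3).
By the shoelace formula its area is 0.40.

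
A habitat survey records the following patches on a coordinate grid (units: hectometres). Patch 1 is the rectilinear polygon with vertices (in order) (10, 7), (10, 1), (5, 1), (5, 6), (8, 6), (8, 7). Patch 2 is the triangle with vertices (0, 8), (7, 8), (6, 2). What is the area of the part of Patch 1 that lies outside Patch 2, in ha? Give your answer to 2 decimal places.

|Patch 1| = 27, |Patch 1∩Patch 2| = 4.8333.
|Patch 1 ∖ Patch 2| = |Patch 1| − |Patch 1∩Patch 2| = 27 − 4.8333 = 22.17.

22.17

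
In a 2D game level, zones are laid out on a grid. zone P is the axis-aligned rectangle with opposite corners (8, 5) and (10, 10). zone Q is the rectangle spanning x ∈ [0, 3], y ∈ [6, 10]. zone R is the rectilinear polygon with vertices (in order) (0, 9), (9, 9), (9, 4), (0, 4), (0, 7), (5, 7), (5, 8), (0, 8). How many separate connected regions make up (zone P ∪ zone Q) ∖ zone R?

(zone P ∪ zone Q) ∖ zone R splits into 3 disjoint pieces (area 6, area 3, area 3).

3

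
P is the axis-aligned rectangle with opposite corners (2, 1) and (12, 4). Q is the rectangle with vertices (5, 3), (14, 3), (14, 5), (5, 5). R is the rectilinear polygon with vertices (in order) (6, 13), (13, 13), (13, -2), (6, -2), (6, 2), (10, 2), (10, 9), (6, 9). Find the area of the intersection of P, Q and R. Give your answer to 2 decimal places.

2.00

The intersection is the polygon with vertices (12,3), (10,3), (10,4), (12,4).
By the shoelace formula its area is 2.00.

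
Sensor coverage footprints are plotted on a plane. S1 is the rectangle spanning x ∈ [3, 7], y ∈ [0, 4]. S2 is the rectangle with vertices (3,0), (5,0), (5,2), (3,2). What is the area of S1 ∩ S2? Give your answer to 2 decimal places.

4.00

|S1∩S2|: x∈[3,5], y∈[0,2] → 2·2 = 4.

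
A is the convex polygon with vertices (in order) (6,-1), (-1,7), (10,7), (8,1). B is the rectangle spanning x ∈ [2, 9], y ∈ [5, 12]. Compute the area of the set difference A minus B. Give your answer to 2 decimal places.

34.00

|A| = 48, |A∩B| = 14.
|A ∖ B| = |A| − |A∩B| = 48 − 14 = 34.00.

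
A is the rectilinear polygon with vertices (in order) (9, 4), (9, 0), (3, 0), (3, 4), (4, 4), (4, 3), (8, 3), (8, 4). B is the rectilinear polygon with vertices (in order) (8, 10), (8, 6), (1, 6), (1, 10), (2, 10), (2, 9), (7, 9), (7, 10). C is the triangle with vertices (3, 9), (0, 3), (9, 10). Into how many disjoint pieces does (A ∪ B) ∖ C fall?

4

(A ∪ B) ∖ C splits into 4 disjoint pieces (area 20, area 0.25, area 6.6746, area 4.75).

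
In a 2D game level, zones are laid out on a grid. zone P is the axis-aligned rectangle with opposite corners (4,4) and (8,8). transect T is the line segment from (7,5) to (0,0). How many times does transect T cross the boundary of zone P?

The segment meets the boundary at (5.6,4).

1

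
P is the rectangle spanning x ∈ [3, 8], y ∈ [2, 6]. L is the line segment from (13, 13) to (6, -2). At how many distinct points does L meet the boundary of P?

2

The segment meets the boundary at (7.867,2), (8,2.286).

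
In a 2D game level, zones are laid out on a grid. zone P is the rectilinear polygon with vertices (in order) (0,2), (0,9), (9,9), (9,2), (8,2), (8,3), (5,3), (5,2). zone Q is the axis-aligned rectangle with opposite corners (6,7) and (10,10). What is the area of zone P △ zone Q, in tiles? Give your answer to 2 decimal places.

60.00

|zone P| = 60, |zone Q| = 12, |zone P∩zone Q| = 6.
|zone P △ zone Q| = |zone P| + |zone Q| − 2·|zone P∩zone Q| = 60 + 12 − 12 = 60.00.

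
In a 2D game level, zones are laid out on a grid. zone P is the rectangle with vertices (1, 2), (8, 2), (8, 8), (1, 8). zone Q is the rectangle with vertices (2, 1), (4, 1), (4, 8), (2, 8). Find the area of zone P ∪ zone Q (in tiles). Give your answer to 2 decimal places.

By inclusion–exclusion:
Individual areas: |zone P| = 42, |zone Q| = 14.
|zone P∩zone Q|: x∈[2,4], y∈[2,8] → 2·6 = 12.
|zone P ∪ zone Q| = 56 − 12 = 44.00.

44.00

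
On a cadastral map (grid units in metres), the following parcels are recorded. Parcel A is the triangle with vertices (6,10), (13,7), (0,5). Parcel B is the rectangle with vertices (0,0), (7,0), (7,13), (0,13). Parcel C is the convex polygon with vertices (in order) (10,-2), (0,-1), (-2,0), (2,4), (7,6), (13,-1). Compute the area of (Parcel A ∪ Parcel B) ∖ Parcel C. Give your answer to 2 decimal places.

|Parcel A ∪ Parcel B| = 101.4835.
|(Parcel A ∪ Parcel B) ∩ Parcel C| = 31.
|(Parcel A ∪ Parcel B) ∖ Parcel C| = 101.4835 − 31 = 70.48.

70.48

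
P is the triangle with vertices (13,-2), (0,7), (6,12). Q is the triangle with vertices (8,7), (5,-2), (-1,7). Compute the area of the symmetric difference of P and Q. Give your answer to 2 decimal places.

64.00

|P| = 59.5, |Q| = 40.5, |P∩Q| = 18.
|P △ Q| = |P| + |Q| − 2·|P∩Q| = 59.5 + 40.5 − 36 = 64.00.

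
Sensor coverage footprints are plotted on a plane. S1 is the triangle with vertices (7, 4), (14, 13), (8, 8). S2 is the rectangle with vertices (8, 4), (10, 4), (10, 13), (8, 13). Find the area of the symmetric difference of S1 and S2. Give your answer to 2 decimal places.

|S1| = 9.5, |S2| = 18, |S1∩S2| = 4.5238.
|S1 △ S2| = |S1| + |S2| − 2·|S1∩S2| = 9.5 + 18 − 9.0476 = 18.45.

18.45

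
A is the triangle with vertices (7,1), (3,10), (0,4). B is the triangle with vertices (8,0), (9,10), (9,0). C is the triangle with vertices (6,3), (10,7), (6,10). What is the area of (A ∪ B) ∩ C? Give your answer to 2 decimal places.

0.66

|A ∪ B| = 30.5.
|(A ∪ B) ∩ C| = 0.66.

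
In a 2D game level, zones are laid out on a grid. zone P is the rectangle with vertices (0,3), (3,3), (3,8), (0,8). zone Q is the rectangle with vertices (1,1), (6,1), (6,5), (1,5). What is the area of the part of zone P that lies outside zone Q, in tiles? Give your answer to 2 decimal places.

11.00

|zone P∩zone Q|: x∈[1,3], y∈[3,5] → 2·2 = 4.
|zone P| = 15.
|zone P ∖ zone Q| = |zone P| − |zone P∩zone Q| = 15 − 4 = 11.00.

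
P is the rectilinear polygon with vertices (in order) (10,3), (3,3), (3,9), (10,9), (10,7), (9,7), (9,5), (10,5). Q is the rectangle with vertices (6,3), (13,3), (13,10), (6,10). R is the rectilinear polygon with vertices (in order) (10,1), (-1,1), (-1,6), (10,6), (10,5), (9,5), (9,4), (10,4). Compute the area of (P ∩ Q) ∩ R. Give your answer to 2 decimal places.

|P ∩ Q| = 22.
|(P ∩ Q) ∩ R| = 10.00.

10.00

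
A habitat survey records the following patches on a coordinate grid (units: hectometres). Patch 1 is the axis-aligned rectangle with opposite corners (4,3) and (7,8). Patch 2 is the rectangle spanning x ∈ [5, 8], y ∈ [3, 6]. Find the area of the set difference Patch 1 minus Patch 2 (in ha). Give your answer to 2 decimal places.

|Patch 1∩Patch 2|: x∈[5,7], y∈[3,6] → 2·3 = 6.
|Patch 1| = 15.
|Patch 1 ∖ Patch 2| = |Patch 1| − |Patch 1∩Patch 2| = 15 − 6 = 9.00.

9.00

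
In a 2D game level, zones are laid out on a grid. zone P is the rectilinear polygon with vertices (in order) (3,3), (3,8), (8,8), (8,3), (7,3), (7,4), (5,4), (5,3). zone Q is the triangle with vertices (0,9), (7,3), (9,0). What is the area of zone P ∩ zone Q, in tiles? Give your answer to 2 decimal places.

1.44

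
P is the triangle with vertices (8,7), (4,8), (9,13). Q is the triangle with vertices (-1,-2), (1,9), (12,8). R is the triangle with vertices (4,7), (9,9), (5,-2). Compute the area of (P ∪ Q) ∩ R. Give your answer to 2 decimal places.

16.72

The region (P ∪ Q) ∩ R is the polygon with vertices (8.224,8.343), (8.744,8.296), (7.33,4.408), (4.528,2.252), (4,7), (8.286,8.714).
By the shoelace formula its area is 16.72.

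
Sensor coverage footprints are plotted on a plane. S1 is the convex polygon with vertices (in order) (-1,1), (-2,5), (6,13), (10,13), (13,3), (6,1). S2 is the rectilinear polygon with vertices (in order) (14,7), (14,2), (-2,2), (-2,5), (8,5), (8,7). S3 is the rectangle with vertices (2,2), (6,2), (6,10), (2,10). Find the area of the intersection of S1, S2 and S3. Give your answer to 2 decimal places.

The intersection is the polygon with vertices (6,5), (6,2), (2,2), (2,5).
By the shoelace formula its area is 12.00.

12.00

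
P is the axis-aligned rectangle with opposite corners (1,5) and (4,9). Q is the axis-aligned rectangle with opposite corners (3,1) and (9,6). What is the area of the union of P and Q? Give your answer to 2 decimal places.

By inclusion–exclusion:
Individual areas: |P| = 12, |Q| = 30.
|P∩Q|: x∈[3,4], y∈[5,6] → 1·1 = 1.
|P ∪ Q| = 42 − 1 = 41.00.

41.00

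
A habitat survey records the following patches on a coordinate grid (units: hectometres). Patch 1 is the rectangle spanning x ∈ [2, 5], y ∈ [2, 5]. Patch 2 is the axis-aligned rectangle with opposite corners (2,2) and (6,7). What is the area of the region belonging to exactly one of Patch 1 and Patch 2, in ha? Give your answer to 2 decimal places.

11.00

|Patch 1∩Patch 2|: x∈[2,5], y∈[2,5] → 3·3 = 9.
|Patch 1 △ Patch 2| = |Patch 1| + |Patch 2| − 2·|Patch 1∩Patch 2| = 9 + 20 − 18 = 11.00.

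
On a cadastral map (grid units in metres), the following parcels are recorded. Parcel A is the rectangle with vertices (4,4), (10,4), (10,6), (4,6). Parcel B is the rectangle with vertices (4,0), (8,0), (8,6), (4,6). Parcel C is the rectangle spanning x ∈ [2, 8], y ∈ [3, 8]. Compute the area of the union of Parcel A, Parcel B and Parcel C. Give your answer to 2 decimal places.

By inclusion–exclusion:
Individual areas: |Parcel A| = 12, |Parcel B| = 24, |Parcel C| = 30.
|Parcel A∩Parcel B|: x∈[4,8], y∈[4,6] → 4·2 = 8.
|Parcel A∩Parcel C|: x∈[4,8], y∈[4,6] → 4·2 = 8.
|Parcel B∩Parcel C|: x∈[4,8], y∈[3,6] → 4·3 = 12.
|Parcel A∩Parcel B∩Parcel C| = 8.
|Parcel A ∪ Parcel B ∪ Parcel C| = 66 − 28 + 8 = 46.00.

46.00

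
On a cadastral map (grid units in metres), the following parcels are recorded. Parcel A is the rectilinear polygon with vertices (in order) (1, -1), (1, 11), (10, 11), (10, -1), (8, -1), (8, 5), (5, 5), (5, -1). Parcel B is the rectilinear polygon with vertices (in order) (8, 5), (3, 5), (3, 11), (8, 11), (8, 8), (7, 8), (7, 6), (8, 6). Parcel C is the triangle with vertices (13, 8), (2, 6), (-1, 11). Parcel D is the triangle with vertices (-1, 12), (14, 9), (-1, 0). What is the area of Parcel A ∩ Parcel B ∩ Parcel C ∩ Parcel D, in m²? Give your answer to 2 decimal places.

The intersection is the polygon with vertices (7,8), (7,6.909), (3,6.182), (3,10.143), (8,9.071), (8,8).
By the shoelace formula its area is 13.85.

13.85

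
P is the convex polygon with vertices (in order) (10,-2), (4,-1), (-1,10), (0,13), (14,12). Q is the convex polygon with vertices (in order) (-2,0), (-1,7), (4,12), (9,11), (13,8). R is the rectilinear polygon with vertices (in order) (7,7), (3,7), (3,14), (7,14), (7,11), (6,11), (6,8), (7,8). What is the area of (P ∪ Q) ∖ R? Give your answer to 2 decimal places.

|P ∪ Q| = 171.2333.
|(P ∪ Q) ∩ R| = 19.5714.
|(P ∪ Q) ∖ R| = 171.2333 − 19.5714 = 151.66.

151.66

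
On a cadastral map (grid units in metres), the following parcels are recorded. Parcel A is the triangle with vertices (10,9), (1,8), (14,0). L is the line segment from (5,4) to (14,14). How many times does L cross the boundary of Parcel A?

The segment meets the boundary at (9.444,8.938), (5.891,4.99).

2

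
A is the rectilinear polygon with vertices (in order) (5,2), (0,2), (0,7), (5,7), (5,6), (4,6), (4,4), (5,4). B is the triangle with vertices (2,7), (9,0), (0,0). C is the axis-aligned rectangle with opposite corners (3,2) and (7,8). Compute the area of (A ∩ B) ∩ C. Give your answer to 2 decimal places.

The region (A ∩ B) ∩ C is the polygon with vertices (4,5), (4,4), (5,4), (5,2), (3,2), (3,6).
By the shoelace formula its area is 5.50.

5.50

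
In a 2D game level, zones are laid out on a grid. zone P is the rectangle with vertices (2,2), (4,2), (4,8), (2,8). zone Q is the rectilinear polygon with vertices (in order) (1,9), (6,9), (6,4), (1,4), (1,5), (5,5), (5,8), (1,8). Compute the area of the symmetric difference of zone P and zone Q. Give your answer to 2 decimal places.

|zone P| = 12, |zone Q| = 13, |zone P∩zone Q| = 2.
|zone P △ zone Q| = |zone P| + |zone Q| − 2·|zone P∩zone Q| = 12 + 13 − 4 = 21.00.

21.00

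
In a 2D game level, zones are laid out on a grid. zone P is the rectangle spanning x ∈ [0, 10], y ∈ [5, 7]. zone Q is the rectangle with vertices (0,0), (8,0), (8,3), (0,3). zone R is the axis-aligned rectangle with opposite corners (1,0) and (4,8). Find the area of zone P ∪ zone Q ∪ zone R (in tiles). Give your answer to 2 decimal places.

53.00

By inclusion–exclusion:
Individual areas: |zone P| = 20, |zone Q| = 24, |zone R| = 24.
|zone P∩zone Q| = 0 (no overlap).
|zone P∩zone R|: x∈[1,4], y∈[5,7] → 3·2 = 6.
|zone Q∩zone R|: x∈[1,4], y∈[0,3] → 3·3 = 9.
|zone P∩zone Q∩zone R| = 0.
|zone P ∪ zone Q ∪ zone R| = 68 − 15 + 0 = 53.00.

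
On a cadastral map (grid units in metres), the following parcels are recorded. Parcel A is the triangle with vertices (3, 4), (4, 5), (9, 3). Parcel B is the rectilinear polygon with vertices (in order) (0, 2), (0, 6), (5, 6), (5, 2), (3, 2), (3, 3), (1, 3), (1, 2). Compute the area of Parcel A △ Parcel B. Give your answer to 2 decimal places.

|Parcel A| = 3.5, |Parcel B| = 18, |Parcel A∩Parcel B| = 1.6333.
|Parcel A △ Parcel B| = |Parcel A| + |Parcel B| − 2·|Parcel A∩Parcel B| = 3.5 + 18 − 3.2667 = 18.23.

18.23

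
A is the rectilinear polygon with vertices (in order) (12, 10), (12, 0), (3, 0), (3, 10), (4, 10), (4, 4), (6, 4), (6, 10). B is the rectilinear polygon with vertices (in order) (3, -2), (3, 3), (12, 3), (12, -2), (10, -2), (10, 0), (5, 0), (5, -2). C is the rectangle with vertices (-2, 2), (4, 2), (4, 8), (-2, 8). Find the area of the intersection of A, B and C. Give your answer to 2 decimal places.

The intersection is the polygon with vertices (3,3), (4,3), (4,2), (3,2).
By the shoelace formula its area is 1.00.

1.00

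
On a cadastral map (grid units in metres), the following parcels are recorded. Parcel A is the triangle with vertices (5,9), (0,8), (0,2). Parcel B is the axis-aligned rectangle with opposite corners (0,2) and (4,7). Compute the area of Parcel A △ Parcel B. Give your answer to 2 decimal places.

|Parcel A| = 15, |Parcel B| = 20, |Parcel A∩Parcel B| = 8.9286.
|Parcel A △ Parcel B| = |Parcel A| + |Parcel B| − 2·|Parcel A∩Parcel B| = 15 + 20 − 17.8571 = 17.14.

17.14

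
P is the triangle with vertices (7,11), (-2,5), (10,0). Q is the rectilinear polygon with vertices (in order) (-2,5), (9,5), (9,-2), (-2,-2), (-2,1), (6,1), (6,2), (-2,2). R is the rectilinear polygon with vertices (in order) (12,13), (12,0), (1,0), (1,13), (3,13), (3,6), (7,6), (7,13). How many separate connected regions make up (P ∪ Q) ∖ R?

3

(P ∪ Q) ∖ R splits into 3 disjoint pieces (area 25, area 12, area 14.6667).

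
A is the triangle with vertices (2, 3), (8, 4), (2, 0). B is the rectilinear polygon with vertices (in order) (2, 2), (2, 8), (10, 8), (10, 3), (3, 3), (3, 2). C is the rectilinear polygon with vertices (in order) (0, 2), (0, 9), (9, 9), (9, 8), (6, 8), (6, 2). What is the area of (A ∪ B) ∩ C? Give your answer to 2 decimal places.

23.67

|A ∪ B| = 46.75.
|(A ∪ B) ∩ C| = 23.67.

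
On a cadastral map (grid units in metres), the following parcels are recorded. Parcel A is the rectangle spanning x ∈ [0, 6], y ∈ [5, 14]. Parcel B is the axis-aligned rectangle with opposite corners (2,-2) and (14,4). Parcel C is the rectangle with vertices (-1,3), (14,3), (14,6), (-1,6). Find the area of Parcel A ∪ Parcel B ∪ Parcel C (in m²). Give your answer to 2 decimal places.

153.00

By inclusion–exclusion:
Individual areas: |Parcel A| = 54, |Parcel B| = 72, |Parcel C| = 45.
|Parcel A∩Parcel B| = 0 (no overlap).
|Parcel A∩Parcel C|: x∈[0,6], y∈[5,6] → 6·1 = 6.
|Parcel B∩Parcel C|: x∈[2,14], y∈[3,4] → 12·1 = 12.
|Parcel A∩Parcel B∩Parcel C| = 0.
|Parcel A ∪ Parcel B ∪ Parcel C| = 171 − 18 + 0 = 153.00.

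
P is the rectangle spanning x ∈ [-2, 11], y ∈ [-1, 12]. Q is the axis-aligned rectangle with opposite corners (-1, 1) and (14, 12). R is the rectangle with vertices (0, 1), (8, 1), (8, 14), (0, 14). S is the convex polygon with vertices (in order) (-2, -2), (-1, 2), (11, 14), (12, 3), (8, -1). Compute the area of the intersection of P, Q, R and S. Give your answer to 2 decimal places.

48.00

The intersection is the polygon with vertices (0,3), (8,11), (8,1), (0,1).
By the shoelace formula its area is 48.00.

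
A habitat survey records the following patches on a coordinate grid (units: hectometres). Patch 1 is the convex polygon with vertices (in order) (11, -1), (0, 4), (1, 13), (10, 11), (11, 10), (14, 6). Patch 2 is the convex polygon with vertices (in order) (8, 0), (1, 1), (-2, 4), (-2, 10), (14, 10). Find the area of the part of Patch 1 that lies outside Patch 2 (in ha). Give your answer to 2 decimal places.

39.82

|Patch 1| = 127, |Patch 1∩Patch 2| = 87.181.
|Patch 1 ∖ Patch 2| = |Patch 1| − |Patch 1∩Patch 2| = 127 − 87.181 = 39.82.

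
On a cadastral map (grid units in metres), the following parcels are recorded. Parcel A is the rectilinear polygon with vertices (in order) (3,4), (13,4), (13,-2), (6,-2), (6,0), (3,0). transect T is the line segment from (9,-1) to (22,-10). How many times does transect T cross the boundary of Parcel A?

The segment meets the boundary at (10.444,-2).

1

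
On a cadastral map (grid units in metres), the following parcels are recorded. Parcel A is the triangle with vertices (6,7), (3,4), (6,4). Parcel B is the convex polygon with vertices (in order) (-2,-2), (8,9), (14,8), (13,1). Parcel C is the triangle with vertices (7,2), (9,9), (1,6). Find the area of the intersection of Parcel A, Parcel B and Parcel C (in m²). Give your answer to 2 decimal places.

The intersection is the polygon with vertices (4,4), (3.66,4.226), (6,6.8), (6,4).
By the shoelace formula its area is 3.50.

3.50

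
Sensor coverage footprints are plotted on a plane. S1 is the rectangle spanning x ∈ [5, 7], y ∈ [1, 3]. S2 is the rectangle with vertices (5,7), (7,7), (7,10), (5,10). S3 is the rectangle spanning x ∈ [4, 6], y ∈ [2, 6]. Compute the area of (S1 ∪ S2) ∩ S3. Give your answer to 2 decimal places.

The region (S1 ∪ S2) ∩ S3 is the polygon with vertices (5,3), (6,3), (6,2), (5,2).
By the shoelace formula its area is 1.00.

1.00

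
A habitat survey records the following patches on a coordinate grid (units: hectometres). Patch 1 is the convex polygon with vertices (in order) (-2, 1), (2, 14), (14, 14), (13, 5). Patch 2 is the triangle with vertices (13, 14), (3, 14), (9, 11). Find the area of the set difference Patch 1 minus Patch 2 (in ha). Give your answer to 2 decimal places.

|Patch 1| = 143.5, |Patch 1∩Patch 2| = 15.
|Patch 1 ∖ Patch 2| = |Patch 1| − |Patch 1∩Patch 2| = 143.5 − 15 = 128.50.

128.50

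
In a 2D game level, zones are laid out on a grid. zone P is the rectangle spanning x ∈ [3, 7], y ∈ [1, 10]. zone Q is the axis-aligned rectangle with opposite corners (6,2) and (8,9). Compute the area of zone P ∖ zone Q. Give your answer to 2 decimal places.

29.00

|zone P∩zone Q|: x∈[6,7], y∈[2,9] → 1·7 = 7.
|zone P| = 36.
|zone P ∖ zone Q| = |zone P| − |zone P∩zone Q| = 36 − 7 = 29.00.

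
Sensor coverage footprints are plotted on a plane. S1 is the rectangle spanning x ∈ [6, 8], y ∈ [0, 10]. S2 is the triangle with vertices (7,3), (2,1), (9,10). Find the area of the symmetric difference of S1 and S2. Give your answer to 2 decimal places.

20.89

|S1| = 20, |S2| = 15.5, |S1∩S2| = 7.3071.
|S1 △ S2| = |S1| + |S2| − 2·|S1∩S2| = 20 + 15.5 − 14.6143 = 20.89.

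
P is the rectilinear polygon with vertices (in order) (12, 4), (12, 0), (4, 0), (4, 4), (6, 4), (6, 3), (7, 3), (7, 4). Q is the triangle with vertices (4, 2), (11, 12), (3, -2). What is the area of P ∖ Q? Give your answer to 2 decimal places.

27.42

|P| = 31, |P∩Q| = 3.5821.
|P ∖ Q| = |P| − |P∩Q| = 31 − 3.5821 = 27.42.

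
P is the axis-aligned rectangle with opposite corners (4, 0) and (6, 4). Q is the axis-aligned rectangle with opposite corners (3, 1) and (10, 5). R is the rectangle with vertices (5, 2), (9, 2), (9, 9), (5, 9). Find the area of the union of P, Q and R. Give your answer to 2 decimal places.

46.00

By inclusion–exclusion:
Individual areas: |P| = 8, |Q| = 28, |R| = 28.
|P∩Q|: x∈[4,6], y∈[1,4] → 2·3 = 6.
|P∩R|: x∈[5,6], y∈[2,4] → 1·2 = 2.
|Q∩R|: x∈[5,9], y∈[2,5] → 4·3 = 12.
|P∩Q∩R| = 2.
|P ∪ Q ∪ R| = 64 − 20 + 2 = 46.00.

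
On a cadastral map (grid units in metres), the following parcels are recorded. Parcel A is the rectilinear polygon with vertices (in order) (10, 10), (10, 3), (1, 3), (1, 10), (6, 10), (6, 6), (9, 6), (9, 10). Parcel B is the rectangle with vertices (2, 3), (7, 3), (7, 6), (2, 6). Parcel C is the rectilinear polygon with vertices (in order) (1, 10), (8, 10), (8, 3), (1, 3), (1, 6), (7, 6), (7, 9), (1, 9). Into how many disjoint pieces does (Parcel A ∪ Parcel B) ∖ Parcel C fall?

2

(Parcel A ∪ Parcel B) ∖ Parcel C splits into 2 disjoint pieces (area 10, area 15).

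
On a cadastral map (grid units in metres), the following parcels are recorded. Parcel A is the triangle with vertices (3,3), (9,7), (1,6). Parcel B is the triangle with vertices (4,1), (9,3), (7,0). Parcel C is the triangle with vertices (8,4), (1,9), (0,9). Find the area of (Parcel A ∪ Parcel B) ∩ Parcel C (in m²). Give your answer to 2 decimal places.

The region (Parcel A ∪ Parcel B) ∩ Parcel C is the polygon with vertices (4.574,6.447), (6.31,5.207), (6.194,5.129), (4.167,6.396).
By the shoelace formula its area is 0.45.

0.45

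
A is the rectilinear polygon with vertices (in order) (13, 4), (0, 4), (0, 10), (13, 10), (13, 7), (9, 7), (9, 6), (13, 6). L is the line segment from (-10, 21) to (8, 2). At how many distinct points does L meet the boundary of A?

2

The segment meets the boundary at (6.105,4), (0.421,10).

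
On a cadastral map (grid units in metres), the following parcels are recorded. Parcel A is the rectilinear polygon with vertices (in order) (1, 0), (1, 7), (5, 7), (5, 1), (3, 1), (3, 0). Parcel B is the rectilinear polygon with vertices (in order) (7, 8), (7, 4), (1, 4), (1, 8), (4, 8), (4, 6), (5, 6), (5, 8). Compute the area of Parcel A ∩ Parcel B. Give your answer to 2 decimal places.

11.00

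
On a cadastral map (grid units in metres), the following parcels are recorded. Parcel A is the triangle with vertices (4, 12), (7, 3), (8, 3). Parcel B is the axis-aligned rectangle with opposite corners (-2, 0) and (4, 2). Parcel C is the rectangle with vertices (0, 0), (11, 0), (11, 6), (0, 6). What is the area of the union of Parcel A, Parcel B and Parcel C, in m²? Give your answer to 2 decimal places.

72.00

By inclusion–exclusion:
Individual areas: |Parcel A| = 4.5, |Parcel B| = 12, |Parcel C| = 66.
|Parcel A∩Parcel B| = 0.
|Parcel A∩Parcel C| = 2.5.
|Parcel B∩Parcel C|: x∈[0,4], y∈[0,2] → 4·2 = 8.
|Parcel A∩Parcel B∩Parcel C| = 0.
|Parcel A ∪ Parcel B ∪ Parcel C| = 82.5 − 10.5 + 0 = 72.00.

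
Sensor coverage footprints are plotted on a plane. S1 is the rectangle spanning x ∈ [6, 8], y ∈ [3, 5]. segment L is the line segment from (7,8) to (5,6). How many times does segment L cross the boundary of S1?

The segment lies entirely outside S1 and never meets its boundary.

0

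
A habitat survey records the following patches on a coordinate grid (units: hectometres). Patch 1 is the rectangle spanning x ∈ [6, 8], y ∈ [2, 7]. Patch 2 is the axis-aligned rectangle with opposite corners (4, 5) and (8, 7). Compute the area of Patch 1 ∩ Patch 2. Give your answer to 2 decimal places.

4.00

|Patch 1∩Patch 2|: x∈[6,8], y∈[5,7] → 2·2 = 4.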